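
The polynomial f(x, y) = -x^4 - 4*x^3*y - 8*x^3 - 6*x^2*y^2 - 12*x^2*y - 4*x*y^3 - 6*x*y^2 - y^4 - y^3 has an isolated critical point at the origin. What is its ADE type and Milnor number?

Type E_6, Milnor number mu = 6.

The Hessian of f at 0 has rank 0. Corank 2; j^3 = -(2*x + y)^3 is a perfect cube, so E-series; the 4-jet and mu = 6 give E_6.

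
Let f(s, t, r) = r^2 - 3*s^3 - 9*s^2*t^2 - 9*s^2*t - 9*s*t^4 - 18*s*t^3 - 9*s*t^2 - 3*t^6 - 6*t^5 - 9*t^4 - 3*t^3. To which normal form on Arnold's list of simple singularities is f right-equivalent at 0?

E_{8}

The Hessian of f at 0 has rank 1. Corank 2; j^3 = -3*(s + t)^3 is a perfect cube, so E-series; the 5-jet and mu = 8 give E_8.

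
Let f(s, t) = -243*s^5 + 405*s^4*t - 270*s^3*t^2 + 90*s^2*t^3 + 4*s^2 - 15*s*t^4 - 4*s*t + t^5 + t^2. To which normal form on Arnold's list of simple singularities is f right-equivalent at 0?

A_4

The Hessian of f at 0 is [[8, -4], [-4, 2]] with rank 1, so corank 1. A Groebner basis of the Jacobian ideal J(f) in C{s,t} is {t^4, s - t/2}; counting standard monomials gives mu = 4. Corank 1: A-series; mu = 4 gives A_4.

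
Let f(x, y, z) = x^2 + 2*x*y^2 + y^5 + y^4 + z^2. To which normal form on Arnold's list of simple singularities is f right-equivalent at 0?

A4

The Hessian of f at 0 has rank 2. Corank 1: A-series; mu = 4 gives A_4.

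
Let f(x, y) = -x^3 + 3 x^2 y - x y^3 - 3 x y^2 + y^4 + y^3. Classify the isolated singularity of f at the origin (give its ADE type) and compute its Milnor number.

The Hessian of f at 0 has rank 0. Corank 2; j^3 = -(x - y)^3 is a perfect cube, so E-series; the 4-jet and mu = 7 give E_7.

Type E_7, Milnor number mu = 7.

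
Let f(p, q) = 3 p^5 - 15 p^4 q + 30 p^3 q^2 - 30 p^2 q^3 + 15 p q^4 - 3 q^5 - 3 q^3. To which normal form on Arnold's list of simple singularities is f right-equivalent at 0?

The Hessian of f at 0 has rank 0. Corank 2; j^3 = -3*q^3 is a perfect cube, so E-series; the 5-jet and mu = 8 give E_8.

E8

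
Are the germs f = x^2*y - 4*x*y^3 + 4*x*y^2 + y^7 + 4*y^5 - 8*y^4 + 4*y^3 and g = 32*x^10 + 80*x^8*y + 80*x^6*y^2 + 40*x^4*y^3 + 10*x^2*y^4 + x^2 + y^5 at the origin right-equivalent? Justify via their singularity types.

The Hessian of f at 0 is [[0, 0], [0, 0]] with rank 0, so corank 2. A Groebner basis of the Jacobian ideal J(f) in C{x,y} is {x^2*y^2 + 2*x^2*y + 4*x^2/7 + 34*x*y^2/7 + 22*x*y/7 + 4*y^2, x^3 + 6*x^2*y + 8*x^2/7 + 68*x*y^2/7 + 44*x*y/7 + 8*y^2, -x*y/2 + y^3 - y^2}; counting standard monomials gives mu = 8. Corank 2; j^3 = y*(x + 2*y)^2 has shape L^2 M (L != M), so D-series; mu = 8 gives D_8. The Hessian of g at 0 is [[2, 0], [0, 0]] with rank 1, so corank 1. A Groebner basis of the Jacobian ideal J(g) in C{x,y} is {y^4, x}; counting standard monomials gives mu = 4. Corank 1: A-series; mu = 4 gives A_4. f is D_8 but g is A_4, hence not right-equivalent.

No.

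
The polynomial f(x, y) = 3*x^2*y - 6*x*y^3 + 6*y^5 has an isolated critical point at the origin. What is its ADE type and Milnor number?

Type D_{6}, Milnor number mu = 6.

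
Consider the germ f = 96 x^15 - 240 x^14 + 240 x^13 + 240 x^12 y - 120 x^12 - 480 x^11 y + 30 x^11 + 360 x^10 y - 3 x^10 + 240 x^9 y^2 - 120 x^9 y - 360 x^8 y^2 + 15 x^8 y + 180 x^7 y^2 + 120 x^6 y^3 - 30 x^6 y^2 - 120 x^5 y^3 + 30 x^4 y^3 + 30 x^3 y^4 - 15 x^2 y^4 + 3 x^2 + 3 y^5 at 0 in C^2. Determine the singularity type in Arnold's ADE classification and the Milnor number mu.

The Hessian of f at 0 is [[6, 0], [0, 0]] with rank 1, so corank 1. A Groebner basis of the Jacobian ideal J(f) in C{x,y} is {y^4, x}; counting standard monomials gives mu = 4. Corank 1: A-series; mu = 4 gives A_4.

Type A_{4}, Milnor number mu = 4.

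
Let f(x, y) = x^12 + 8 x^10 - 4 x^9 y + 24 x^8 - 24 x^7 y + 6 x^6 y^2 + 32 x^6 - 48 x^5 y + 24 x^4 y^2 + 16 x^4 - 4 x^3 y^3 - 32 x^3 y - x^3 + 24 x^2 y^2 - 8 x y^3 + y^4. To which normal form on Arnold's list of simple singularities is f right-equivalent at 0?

E_{6}

The Hessian of f at 0 is [[0, 0], [0, 0]] with rank 0, so corank 2. A Groebner basis of the Jacobian ideal J(f) in C{x,y} is {y^4, x*y^2 - y^3/6, x^2}; counting standard monomials gives mu = 6. Corank 2; j^3 = -x^3 is a perfect cube, so E-series; the 4-jet and mu = 6 give E_6.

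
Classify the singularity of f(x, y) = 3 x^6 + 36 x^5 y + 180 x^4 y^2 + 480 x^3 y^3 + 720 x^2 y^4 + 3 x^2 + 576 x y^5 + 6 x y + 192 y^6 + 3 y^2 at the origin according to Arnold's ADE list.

The Hessian of f at 0 has rank 1. Corank 1: A-series; mu = 5 gives A_5.

A5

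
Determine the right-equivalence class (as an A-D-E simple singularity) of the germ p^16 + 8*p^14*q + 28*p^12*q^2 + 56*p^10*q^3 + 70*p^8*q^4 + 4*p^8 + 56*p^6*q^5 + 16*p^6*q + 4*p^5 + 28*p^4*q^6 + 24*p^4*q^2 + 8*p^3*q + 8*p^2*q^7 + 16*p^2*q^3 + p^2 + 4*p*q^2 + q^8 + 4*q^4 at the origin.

The Hessian of f at 0 has rank 1. Corank 1: A-series; mu = 7 gives A_7.

A7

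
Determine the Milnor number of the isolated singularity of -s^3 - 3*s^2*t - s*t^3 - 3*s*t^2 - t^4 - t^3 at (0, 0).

7

The Hessian of f at 0 has rank 0. Corank 2; j^3 = -(s + t)^3 is a perfect cube, so E-series; the 4-jet and mu = 7 give E_7.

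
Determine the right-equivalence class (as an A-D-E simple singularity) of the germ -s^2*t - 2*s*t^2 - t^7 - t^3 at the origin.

The Hessian of f at 0 has rank 0. Corank 2; j^3 = -t*(s + t)^2 has shape L^2 M (L != M), so D-series; mu = 8 gives D_8.

D_8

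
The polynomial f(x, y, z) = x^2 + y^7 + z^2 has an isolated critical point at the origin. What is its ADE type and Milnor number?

Type A_{6}, Milnor number mu = 6.

The Hessian of f at 0 is [[2, 0, 0], [0, 0, 0], [0, 0, 2]] with rank 2, so corank 1. A Groebner basis of the Jacobian ideal J(f) in C{x,y,z} is {y^6, x, z}; counting standard monomials gives mu = 6. Corank 1: A-series; mu = 6 gives A_6.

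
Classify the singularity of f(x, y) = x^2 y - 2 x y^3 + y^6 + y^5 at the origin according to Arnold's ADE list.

The Hessian of f at 0 is [[0, 0], [0, 0]] with rank 0, so corank 2. A Groebner basis of the Jacobian ideal J(f) in C{x,y} is {x^3, x^2*y + x^2/6 - x*y^2/6, -x*y + y^3}; counting standard monomials gives mu = 7. Corank 2; j^3 = x^2*y has shape L^2 M (L != M), so D-series; mu = 7 gives D_7.

D7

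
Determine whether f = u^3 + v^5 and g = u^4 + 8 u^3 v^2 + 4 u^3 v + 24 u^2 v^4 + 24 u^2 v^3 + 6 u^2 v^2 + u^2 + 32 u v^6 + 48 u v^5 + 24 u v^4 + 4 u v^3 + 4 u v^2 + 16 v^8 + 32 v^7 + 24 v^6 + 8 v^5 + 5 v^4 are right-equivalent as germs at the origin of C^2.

No.

The Hessian of f at 0 is [[0, 0], [0, 0]] with rank 0, so corank 2. A Groebner basis of the Jacobian ideal J(f) in C{u,v} is {v^4, u^2}; counting standard monomials gives mu = 8. Corank 2; j^3 = u^3 is a perfect cube, so E-series; the 5-jet and mu = 8 give E_8. The Hessian of g at 0 is [[2, 0], [0, 0]] with rank 1, so corank 1. A Groebner basis of the Jacobian ideal J(g) in C{u,v} is {u^2, u*v, u/2 + v^2}; counting standard monomials gives mu = 3. Corank 1: A-series; mu = 3 gives A_3. f is E_8 but g is A_3, hence not right-equivalent.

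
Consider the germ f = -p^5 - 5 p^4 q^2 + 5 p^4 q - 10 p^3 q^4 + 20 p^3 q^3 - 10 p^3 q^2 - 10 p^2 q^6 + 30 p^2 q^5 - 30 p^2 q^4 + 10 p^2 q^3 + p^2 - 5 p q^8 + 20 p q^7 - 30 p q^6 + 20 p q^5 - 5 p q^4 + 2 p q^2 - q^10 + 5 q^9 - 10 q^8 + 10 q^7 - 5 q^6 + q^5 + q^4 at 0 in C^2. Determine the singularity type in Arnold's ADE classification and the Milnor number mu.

The Hessian of f at 0 has rank 1. Corank 1: A-series; mu = 4 gives A_4.

Type A_4, Milnor number mu = 4.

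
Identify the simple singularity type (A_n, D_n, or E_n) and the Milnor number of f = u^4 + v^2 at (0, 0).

Type A_3, Milnor number mu = 3.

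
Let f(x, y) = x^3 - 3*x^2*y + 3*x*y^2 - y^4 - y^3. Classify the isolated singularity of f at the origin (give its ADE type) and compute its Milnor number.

Type E_6, Milnor number mu = 6.

The Hessian of f at 0 is [[0, 0], [0, 0]] with rank 0, so corank 2. A Groebner basis of the Jacobian ideal J(f) in C{x,y} is {y^3, x^2 - 2*x*y + y^2}; counting standard monomials gives mu = 6. Corank 2; j^3 = (x - y)^3 is a perfect cube, so E-series; the 4-jet and mu = 6 give E_6.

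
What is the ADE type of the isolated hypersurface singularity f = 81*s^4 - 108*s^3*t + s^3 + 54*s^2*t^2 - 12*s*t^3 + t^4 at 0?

E6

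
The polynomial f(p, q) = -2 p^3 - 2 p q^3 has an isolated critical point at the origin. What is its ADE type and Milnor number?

The Hessian of f at 0 has rank 0. Corank 2; j^3 = -2*p^3 is a perfect cube, so E-series; the 4-jet and mu = 7 give E_7.

Type E_{7}, Milnor number mu = 7.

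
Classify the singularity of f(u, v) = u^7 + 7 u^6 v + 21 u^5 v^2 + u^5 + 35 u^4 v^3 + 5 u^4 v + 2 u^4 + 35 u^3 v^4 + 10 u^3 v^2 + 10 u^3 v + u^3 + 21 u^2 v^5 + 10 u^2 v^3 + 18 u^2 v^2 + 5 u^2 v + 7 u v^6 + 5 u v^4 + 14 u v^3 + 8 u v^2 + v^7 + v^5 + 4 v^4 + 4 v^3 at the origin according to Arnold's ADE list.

D_{8}

The Hessian of f at 0 has rank 0. Corank 2; j^3 = (u + v)*(u + 2*v)^2 has shape L^2 M (L != M), so D-series; mu = 8 gives D_8.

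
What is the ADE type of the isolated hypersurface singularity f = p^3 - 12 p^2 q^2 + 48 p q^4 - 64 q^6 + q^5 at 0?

E_8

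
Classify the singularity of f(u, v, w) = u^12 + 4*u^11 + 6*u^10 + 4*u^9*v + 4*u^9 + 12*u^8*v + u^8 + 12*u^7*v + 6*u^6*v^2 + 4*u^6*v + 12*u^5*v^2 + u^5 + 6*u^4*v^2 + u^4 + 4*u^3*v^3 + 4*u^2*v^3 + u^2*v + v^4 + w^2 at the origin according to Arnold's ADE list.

D5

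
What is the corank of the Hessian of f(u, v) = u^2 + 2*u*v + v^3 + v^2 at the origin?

The Hessian at 0 is [[2, 2], [2, 2]] of rank 1; hence corank 1.

1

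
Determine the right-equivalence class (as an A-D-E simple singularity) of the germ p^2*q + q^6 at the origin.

The Hessian of f at 0 is [[0, 0], [0, 0]] with rank 0, so corank 2. A Groebner basis of the Jacobian ideal J(f) in C{p,q} is {p^2/6 + q^5, p^3, p*q}; counting standard monomials gives mu = 7. Corank 2; j^3 = p^2*q has shape L^2 M (L != M), so D-series; mu = 7 gives D_7.

D_7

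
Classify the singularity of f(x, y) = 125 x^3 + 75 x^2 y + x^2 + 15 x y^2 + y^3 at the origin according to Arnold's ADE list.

The Hessian of f at 0 is [[2, 0], [0, 0]] with rank 1, so corank 1. A Groebner basis of the Jacobian ideal J(f) in C{x,y} is {y^2, x}; counting standard monomials gives mu = 2. Corank 1: A-series; mu = 2 gives A_2.

A_2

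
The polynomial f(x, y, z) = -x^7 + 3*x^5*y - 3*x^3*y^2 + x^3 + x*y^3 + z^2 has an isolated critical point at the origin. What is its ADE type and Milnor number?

Type E_{7}, Milnor number mu = 7.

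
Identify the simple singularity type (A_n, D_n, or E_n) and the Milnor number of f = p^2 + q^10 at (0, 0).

The Hessian of f at 0 has rank 1. Corank 1: A-series; mu = 9 gives A_9.

Type A9, Milnor number mu = 9.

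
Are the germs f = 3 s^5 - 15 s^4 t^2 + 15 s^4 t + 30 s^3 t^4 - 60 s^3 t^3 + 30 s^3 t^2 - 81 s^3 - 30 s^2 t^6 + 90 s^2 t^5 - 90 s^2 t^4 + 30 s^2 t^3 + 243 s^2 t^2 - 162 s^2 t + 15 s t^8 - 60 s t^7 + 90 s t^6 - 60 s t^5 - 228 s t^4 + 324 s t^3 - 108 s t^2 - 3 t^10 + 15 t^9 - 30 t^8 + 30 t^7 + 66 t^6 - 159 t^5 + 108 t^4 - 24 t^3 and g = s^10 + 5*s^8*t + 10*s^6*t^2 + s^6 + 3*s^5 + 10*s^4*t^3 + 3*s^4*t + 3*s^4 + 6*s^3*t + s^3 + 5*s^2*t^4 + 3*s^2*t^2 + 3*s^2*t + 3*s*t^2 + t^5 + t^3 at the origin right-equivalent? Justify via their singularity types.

Yes.

The Hessian of f at 0 has rank 0. Corank 2; j^3 = -3*(3*s + 2*t)^3 is a perfect cube, so E-series; the 5-jet and mu = 8 give E_8. The Hessian of g at 0 has rank 0. Corank 2; j^3 = (s + t)^3 is a perfect cube, so E-series; the 5-jet and mu = 8 give E_8. Both have type E_8, hence right-equivalent.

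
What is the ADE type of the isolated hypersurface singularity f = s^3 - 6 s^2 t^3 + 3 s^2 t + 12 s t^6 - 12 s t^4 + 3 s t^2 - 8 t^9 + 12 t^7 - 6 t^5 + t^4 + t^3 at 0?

The Hessian of f at 0 is [[0, 0], [0, 0]] with rank 0, so corank 2. A Groebner basis of the Jacobian ideal J(f) in C{s,t} is {t^3, s^2 + 2*s*t + t^2}; counting standard monomials gives mu = 6. Corank 2; j^3 = (s + t)^3 is a perfect cube, so E-series; the 4-jet and mu = 6 give E_6.

E_6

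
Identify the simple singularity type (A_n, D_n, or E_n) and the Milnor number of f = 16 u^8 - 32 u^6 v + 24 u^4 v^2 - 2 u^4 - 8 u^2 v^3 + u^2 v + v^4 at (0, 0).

Type D5, Milnor number mu = 5.

The Hessian of f at 0 is [[0, 0], [0, 0]] with rank 0, so corank 2. A Groebner basis of the Jacobian ideal J(f) in C{u,v} is {u^3, u^2/4 + v^3, u*v}; counting standard monomials gives mu = 5. Corank 2; j^3 = u^2*v has shape L^2 M (L != M), so D-series; mu = 5 gives D_5.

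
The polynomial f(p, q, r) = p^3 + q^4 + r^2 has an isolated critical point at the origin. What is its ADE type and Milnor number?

Type E6, Milnor number mu = 6.

The Hessian of f at 0 has rank 1. Corank 2; j^3 = p^3 is a perfect cube, so E-series; the 4-jet and mu = 6 give E_6.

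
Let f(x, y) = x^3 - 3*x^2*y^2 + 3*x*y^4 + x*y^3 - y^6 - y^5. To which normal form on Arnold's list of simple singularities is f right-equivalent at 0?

E7

The Hessian of f at 0 is [[0, 0], [0, 0]] with rank 0, so corank 2. A Groebner basis of the Jacobian ideal J(f) in C{x,y} is {-x^2 + y^4 - y^3/3, x^3, x^2*y + x^2/3 + y^3/9, -x^2 + x*y^2 - y^3/3}; counting standard monomials gives mu = 7. Corank 2; j^3 = x^3 is a perfect cube, so E-series; the 4-jet and mu = 7 give E_7.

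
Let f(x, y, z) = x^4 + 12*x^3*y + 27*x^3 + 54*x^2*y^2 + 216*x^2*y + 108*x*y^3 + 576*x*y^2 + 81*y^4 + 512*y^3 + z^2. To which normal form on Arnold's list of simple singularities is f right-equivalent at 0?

The Hessian of f at 0 has rank 1. Corank 2; j^3 = (3*x + 8*y)^3 is a perfect cube, so E-series; the 4-jet and mu = 6 give E_6.

E_{6}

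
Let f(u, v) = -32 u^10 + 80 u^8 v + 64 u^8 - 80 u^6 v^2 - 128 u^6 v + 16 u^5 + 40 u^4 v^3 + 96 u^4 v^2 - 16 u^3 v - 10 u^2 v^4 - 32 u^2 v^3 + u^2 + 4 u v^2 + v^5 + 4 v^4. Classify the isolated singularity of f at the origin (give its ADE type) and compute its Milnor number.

Type A_{4}, Milnor number mu = 4.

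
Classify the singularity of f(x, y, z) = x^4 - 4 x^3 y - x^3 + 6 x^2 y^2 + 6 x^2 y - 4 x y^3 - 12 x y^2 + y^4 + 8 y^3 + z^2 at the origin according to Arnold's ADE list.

E6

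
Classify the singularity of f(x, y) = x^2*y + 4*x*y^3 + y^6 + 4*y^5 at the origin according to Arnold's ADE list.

D7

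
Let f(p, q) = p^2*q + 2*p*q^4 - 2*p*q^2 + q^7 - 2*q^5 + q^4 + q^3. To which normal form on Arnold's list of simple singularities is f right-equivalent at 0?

D_{5}

The Hessian of f at 0 is [[0, 0], [0, 0]] with rank 0, so corank 2. A Groebner basis of the Jacobian ideal J(f) in C{p,q} is {p^3 + p^2/4 - q^2/4, p^2/4 + q^3 - q^2/4, p*q - q^2}; counting standard monomials gives mu = 5. Corank 2; j^3 = q*(p - q)^2 has shape L^2 M (L != M), so D-series; mu = 5 gives D_5.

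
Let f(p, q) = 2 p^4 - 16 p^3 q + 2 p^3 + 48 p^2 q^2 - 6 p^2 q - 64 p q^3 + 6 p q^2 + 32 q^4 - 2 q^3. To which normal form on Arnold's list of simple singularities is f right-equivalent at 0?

E_6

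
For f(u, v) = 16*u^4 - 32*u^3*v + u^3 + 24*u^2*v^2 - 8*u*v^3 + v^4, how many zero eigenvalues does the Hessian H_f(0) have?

Hessian at 0 has rank 0.

2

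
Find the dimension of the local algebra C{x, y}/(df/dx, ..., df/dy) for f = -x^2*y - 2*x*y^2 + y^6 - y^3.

The Hessian of f at 0 has rank 0. Corank 2; j^3 = -y*(x + y)^2 has shape L^2 M (L != M), so D-series; mu = 7 gives D_7.

7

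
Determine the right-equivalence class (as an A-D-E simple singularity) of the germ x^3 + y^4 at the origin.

E_{6}

The Hessian of f at 0 is [[0, 0], [0, 0]] with rank 0, so corank 2. A Groebner basis of the Jacobian ideal J(f) in C{x,y} is {y^3, x^2}; counting standard monomials gives mu = 6. Corank 2; j^3 = x^3 is a perfect cube, so E-series; the 4-jet and mu = 6 give E_6.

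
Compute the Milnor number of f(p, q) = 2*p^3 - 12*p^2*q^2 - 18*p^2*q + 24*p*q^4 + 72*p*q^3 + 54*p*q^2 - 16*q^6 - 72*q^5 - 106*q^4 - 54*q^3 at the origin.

6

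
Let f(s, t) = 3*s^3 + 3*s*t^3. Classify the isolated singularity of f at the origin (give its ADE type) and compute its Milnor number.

Type E_{7}, Milnor number mu = 7.

The Hessian of f at 0 has rank 0. Corank 2; j^3 = 3*s^3 is a perfect cube, so E-series; the 4-jet and mu = 7 give E_7.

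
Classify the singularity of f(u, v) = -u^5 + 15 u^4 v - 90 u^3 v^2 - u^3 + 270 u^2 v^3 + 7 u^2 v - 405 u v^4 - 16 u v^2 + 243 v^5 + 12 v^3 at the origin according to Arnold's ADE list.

The Hessian of f at 0 has rank 0. Corank 2; j^3 = -(u - 3*v)*(u - 2*v)^2 has shape L^2 M (L != M), so D-series; mu = 6 gives D_6.

D_6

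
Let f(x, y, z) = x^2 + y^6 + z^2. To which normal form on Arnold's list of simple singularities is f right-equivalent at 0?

The Hessian of f at 0 has rank 2. Corank 1: A-series; mu = 5 gives A_5.

A_{5}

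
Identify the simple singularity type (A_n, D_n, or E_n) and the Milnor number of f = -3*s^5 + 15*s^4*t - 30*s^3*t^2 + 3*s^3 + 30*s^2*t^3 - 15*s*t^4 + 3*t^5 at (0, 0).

The Hessian of f at 0 has rank 0. Corank 2; j^3 = 3*s^3 is a perfect cube, so E-series; the 5-jet and mu = 8 give E_8.

Type E8, Milnor number mu = 8.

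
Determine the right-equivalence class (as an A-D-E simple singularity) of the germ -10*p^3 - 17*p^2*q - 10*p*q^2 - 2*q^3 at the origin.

D4

The Hessian of f at 0 has rank 0. Corank 2; j^3 = -(2*p + q)*(5*p^2 + 6*p*q + 2*q^2) splits into three distinct lines over C (the quadratic factor has nonzero discriminant), so D_4.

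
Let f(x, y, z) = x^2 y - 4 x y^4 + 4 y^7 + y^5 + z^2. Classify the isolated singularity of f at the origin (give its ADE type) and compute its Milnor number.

Type D_6, Milnor number mu = 6.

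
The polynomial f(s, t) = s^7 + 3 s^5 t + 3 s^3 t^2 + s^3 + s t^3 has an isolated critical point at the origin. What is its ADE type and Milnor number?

Type E_{7}, Milnor number mu = 7.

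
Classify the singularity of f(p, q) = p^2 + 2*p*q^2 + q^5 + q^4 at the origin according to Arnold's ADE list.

A_4

The Hessian of f at 0 has rank 1. Corank 1: A-series; mu = 4 gives A_4.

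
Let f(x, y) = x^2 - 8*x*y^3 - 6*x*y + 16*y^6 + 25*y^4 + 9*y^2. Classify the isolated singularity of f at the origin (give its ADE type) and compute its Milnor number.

Type A_{3}, Milnor number mu = 3.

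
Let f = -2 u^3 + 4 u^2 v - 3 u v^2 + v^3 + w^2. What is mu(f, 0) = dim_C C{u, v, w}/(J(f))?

The Hessian of f at 0 has rank 1. Corank 2; j^3 = -(u - v)*(2*u^2 - 2*u*v + v^2) splits into three distinct lines over C (the quadratic factor has nonzero discriminant), so D_4.

4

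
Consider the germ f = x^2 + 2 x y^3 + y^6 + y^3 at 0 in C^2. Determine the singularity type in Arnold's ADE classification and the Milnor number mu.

The Hessian of f at 0 is [[2, 0], [0, 0]] with rank 1, so corank 1. A Groebner basis of the Jacobian ideal J(f) in C{x,y} is {y^2, x}; counting standard monomials gives mu = 2. Corank 1: A-series; mu = 2 gives A_2.

Type A2, Milnor number mu = 2.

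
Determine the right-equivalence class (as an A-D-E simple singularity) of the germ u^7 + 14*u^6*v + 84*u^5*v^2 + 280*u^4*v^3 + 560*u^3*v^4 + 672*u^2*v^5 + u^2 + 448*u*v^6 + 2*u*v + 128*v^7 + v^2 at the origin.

A_6

The Hessian of f at 0 has rank 1. Corank 1: A-series; mu = 6 gives A_6.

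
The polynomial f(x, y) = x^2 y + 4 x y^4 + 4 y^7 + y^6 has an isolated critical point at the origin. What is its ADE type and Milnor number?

Type D7, Milnor number mu = 7.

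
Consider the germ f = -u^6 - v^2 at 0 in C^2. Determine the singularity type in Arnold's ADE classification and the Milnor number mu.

Type A_{5}, Milnor number mu = 5.

The Hessian of f at 0 is [[0, 0], [0, -2]] with rank 1, so corank 1. A Groebner basis of the Jacobian ideal J(f) in C{u,v} is {u^5, v}; counting standard monomials gives mu = 5. Corank 1: A-series; mu = 5 gives A_5.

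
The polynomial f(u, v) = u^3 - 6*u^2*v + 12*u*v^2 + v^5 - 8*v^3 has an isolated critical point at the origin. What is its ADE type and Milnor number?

Type E8, Milnor number mu = 8.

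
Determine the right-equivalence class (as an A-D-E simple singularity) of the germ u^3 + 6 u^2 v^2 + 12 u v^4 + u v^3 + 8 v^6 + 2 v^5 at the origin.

E_7

The Hessian of f at 0 has rank 0. Corank 2; j^3 = u^3 is a perfect cube, so E-series; the 4-jet and mu = 7 give E_7.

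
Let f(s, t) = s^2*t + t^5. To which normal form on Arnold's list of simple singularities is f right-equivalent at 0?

D_6

The Hessian of f at 0 is [[0, 0], [0, 0]] with rank 0, so corank 2. A Groebner basis of the Jacobian ideal J(f) in C{s,t} is {s^2/5 + t^4, s^3, s*t}; counting standard monomials gives mu = 6. Corank 2; j^3 = s^2*t has shape L^2 M (L != M), so D-series; mu = 6 gives D_6.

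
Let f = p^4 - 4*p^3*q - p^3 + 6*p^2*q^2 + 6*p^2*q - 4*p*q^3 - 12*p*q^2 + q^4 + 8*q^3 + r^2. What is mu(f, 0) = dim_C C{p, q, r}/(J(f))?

6

The Hessian of f at 0 is [[0, 0, 0], [0, 0, 0], [0, 0, 2]] with rank 1, so corank 2. A Groebner basis of the Jacobian ideal J(f) in C{p,q,r} is {q^4, p*q^2 - 5*q^3/3, p^2 - 4*p*q + 4*q^2, r}; counting standard monomials gives mu = 6. Corank 2; j^3 = -(p - 2*q)^3 is a perfect cube, so E-series; the 4-jet and mu = 6 give E_6.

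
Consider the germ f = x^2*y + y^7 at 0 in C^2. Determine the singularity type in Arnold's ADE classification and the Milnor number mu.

Type D_{8}, Milnor number mu = 8.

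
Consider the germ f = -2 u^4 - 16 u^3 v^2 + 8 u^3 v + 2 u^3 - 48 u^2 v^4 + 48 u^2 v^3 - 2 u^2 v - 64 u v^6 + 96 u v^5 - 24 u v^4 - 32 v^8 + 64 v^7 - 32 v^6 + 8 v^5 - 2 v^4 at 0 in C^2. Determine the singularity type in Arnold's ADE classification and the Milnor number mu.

The Hessian of f at 0 is [[0, 0], [0, 0]] with rank 0, so corank 2. A Groebner basis of the Jacobian ideal J(f) in C{u,v} is {u*v^2, u*v/6 + v^3, u^2 - 2*u*v/3}; counting standard monomials gives mu = 5. Corank 2; j^3 = 2*u^2*(u - v) has shape L^2 M (L != M), so D-series; mu = 5 gives D_5.

Type D_{5}, Milnor number mu = 5.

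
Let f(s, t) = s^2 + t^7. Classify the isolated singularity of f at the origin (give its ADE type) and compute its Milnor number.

The Hessian of f at 0 has rank 1. Corank 1: A-series; mu = 6 gives A_6.

Type A_6, Milnor number mu = 6.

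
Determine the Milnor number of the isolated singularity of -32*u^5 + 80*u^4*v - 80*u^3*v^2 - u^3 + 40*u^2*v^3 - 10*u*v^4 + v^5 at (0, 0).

8

The Hessian of f at 0 is [[0, 0], [0, 0]] with rank 0, so corank 2. A Groebner basis of the Jacobian ideal J(f) in C{u,v} is {v^5, u*v^3 - v^4/8, u^2}; counting standard monomials gives mu = 8. Corank 2; j^3 = -u^3 is a perfect cube, so E-series; the 5-jet and mu = 8 give E_8.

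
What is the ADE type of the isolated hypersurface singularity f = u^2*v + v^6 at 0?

The Hessian of f at 0 is [[0, 0], [0, 0]] with rank 0, so corank 2. A Groebner basis of the Jacobian ideal J(f) in C{u,v} is {u^2/6 + v^5, u^3, u*v}; counting standard monomials gives mu = 7. Corank 2; j^3 = u^2*v has shape L^2 M (L != M), so D-series; mu = 7 gives D_7.

D_{7}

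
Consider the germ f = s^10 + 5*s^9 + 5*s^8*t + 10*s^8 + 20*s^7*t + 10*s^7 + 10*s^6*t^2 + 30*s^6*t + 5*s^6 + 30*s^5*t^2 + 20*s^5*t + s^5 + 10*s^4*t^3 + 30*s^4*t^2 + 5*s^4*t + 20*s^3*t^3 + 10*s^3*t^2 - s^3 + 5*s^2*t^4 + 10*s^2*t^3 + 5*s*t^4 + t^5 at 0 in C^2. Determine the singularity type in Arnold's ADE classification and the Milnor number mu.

Type E_8, Milnor number mu = 8.

The Hessian of f at 0 has rank 0. Corank 2; j^3 = -s^3 is a perfect cube, so E-series; the 5-jet and mu = 8 give E_8.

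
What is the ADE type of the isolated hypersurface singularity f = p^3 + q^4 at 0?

E6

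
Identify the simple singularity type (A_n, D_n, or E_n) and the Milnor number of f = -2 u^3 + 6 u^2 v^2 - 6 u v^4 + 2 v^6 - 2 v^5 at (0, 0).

Type E_{8}, Milnor number mu = 8.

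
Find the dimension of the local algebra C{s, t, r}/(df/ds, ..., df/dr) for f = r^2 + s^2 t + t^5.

6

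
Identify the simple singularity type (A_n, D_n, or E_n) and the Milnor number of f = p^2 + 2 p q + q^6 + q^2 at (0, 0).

The Hessian of f at 0 has rank 1. Corank 1: A-series; mu = 5 gives A_5.

Type A5, Milnor number mu = 5.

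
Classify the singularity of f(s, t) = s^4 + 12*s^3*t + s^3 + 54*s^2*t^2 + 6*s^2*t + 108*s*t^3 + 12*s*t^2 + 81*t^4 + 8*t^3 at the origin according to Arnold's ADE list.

The Hessian of f at 0 has rank 0. Corank 2; j^3 = (s + 2*t)^3 is a perfect cube, so E-series; the 4-jet and mu = 6 give E_6.

E6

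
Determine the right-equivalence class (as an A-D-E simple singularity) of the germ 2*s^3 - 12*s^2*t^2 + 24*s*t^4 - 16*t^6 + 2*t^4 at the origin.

E_{6}

The Hessian of f at 0 is [[0, 0], [0, 0]] with rank 0, so corank 2. A Groebner basis of the Jacobian ideal J(f) in C{s,t} is {s^3, s^2*t, -s^2/4 + s*t^2, t^3}; counting standard monomials gives mu = 6. Corank 2; j^3 = 2*s^3 is a perfect cube, so E-series; the 4-jet and mu = 6 give E_6.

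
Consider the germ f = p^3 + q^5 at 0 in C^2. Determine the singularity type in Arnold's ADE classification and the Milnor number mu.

Type E_{8}, Milnor number mu = 8.

The Hessian of f at 0 is [[0, 0], [0, 0]] with rank 0, so corank 2. A Groebner basis of the Jacobian ideal J(f) in C{p,q} is {q^4, p^2}; counting standard monomials gives mu = 8. Corank 2; j^3 = p^3 is a perfect cube, so E-series; the 5-jet and mu = 8 give E_8.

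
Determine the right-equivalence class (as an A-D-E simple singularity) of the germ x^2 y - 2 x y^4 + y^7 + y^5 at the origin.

D_{6}

The Hessian of f at 0 has rank 0. Corank 2; j^3 = x^2*y has shape L^2 M (L != M), so D-series; mu = 6 gives D_6.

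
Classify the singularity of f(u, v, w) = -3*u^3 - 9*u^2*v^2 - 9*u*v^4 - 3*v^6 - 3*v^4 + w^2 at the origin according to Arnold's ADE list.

E_6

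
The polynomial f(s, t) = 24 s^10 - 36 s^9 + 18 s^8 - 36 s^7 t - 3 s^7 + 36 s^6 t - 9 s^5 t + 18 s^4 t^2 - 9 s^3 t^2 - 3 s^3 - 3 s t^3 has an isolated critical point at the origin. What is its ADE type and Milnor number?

Type E_{7}, Milnor number mu = 7.

The Hessian of f at 0 is [[0, 0], [0, 0]] with rank 0, so corank 2. A Groebner basis of the Jacobian ideal J(f) in C{s,t} is {s^3, s*t^2, 3*s^2 + t^3}; counting standard monomials gives mu = 7. Corank 2; j^3 = -3*s^3 is a perfect cube, so E-series; the 4-jet and mu = 7 give E_7.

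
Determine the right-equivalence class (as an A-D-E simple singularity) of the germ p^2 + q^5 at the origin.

A_4

The Hessian of f at 0 has rank 1. Corank 1: A-series; mu = 4 gives A_4.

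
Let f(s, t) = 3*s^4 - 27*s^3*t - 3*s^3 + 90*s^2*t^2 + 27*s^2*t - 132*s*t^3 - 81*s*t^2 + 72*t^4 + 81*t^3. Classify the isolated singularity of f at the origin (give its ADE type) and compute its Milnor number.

The Hessian of f at 0 has rank 0. Corank 2; j^3 = -3*(s - 3*t)^3 is a perfect cube, so E-series; the 4-jet and mu = 7 give E_7.

Type E7, Milnor number mu = 7.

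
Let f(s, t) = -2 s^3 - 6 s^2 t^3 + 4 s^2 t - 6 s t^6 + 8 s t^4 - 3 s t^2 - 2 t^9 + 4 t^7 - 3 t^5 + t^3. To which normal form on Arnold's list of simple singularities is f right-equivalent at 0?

The Hessian of f at 0 is [[0, 0], [0, 0]] with rank 0, so corank 2. A Groebner basis of the Jacobian ideal J(f) in C{s,t} is {t^3, s^2 - 3*t^2/2, s*t - 3*t^2/2}; counting standard monomials gives mu = 4. Corank 2; j^3 = -(s - t)*(2*s^2 - 2*s*t + t^2) splits into three distinct lines over C (the quadratic factor has nonzero discriminant), so D_4.

D4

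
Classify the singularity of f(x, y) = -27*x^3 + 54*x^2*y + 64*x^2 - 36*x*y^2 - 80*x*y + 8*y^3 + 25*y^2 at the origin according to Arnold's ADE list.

A_{2}

The Hessian of f at 0 has rank 1. Corank 1: A-series; mu = 2 gives A_2.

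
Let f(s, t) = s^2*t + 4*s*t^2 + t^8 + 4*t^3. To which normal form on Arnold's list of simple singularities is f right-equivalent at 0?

D9

The Hessian of f at 0 has rank 0. Corank 2; j^3 = t*(s + 2*t)^2 has shape L^2 M (L != M), so D-series; mu = 9 gives D_9.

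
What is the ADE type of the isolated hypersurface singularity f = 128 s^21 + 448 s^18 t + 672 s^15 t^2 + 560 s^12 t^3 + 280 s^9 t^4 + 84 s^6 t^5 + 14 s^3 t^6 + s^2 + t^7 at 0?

The Hessian of f at 0 has rank 1. Corank 1: A-series; mu = 6 gives A_6.

A6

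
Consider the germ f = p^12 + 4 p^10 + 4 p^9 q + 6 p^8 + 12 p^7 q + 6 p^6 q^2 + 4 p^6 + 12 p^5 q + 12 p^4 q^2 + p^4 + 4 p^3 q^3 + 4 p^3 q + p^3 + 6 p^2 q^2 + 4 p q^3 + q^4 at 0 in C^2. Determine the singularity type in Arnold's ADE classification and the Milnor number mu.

Type E_6, Milnor number mu = 6.

The Hessian of f at 0 has rank 0. Corank 2; j^3 = p^3 is a perfect cube, so E-series; the 4-jet and mu = 6 give E_6.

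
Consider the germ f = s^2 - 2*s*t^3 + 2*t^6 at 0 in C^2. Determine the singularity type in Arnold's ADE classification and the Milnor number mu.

Type A_5, Milnor number mu = 5.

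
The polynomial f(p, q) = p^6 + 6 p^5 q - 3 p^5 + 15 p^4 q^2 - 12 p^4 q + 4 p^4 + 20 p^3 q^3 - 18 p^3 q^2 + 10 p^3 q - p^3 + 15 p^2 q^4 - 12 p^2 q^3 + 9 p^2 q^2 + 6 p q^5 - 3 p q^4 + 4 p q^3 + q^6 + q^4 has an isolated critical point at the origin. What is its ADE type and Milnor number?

Type E6, Milnor number mu = 6.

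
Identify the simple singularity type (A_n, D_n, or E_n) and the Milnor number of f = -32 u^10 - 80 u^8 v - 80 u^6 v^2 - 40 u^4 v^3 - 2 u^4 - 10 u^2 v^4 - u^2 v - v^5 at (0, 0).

Type D6, Milnor number mu = 6.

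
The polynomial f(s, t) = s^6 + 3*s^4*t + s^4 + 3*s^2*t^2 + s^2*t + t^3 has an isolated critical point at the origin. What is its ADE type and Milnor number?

Type D_4, Milnor number mu = 4.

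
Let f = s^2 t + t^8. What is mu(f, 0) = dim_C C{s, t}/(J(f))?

The Hessian of f at 0 has rank 0. Corank 2; j^3 = s^2*t has shape L^2 M (L != M), so D-series; mu = 9 gives D_9.

9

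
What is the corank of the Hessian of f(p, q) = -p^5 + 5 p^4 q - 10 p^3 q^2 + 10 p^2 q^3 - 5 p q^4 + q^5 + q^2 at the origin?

1

Hessian at 0 has rank 1.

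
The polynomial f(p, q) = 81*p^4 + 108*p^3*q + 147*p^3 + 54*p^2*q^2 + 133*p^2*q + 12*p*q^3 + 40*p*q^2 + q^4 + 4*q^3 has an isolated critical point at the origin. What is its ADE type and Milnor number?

The Hessian of f at 0 is [[0, 0], [0, 0]] with rank 0, so corank 2. A Groebner basis of the Jacobian ideal J(f) in C{p,q} is {p*q^2 + 343*p*q/6 + 49*q^2/3, -2401*p*q/12 + q^3 - 343*q^2/6, p^2 + 13*p*q/21 + 2*q^2/21}; counting standard monomials gives mu = 5. Corank 2; j^3 = (3*p + q)*(7*p + 2*q)^2 has shape L^2 M (L != M), so D-series; mu = 5 gives D_5.

Type D_{5}, Milnor number mu = 5.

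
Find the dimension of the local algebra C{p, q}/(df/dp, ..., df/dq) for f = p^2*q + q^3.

The Hessian of f at 0 has rank 0. Corank 2; j^3 = q*(p^2 + q^2) splits into three distinct lines over C (the quadratic factor has nonzero discriminant), so D_4.

4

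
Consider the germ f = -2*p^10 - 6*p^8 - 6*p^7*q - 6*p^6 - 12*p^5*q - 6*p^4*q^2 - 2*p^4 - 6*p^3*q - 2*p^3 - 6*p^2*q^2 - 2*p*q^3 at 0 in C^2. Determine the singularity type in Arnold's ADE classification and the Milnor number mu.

Type E_{7}, Milnor number mu = 7.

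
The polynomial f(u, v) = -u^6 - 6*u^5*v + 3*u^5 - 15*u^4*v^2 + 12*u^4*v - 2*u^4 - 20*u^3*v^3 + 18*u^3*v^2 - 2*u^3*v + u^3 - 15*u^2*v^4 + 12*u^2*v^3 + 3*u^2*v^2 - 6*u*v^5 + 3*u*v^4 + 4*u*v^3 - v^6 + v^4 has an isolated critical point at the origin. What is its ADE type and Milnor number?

Type E_6, Milnor number mu = 6.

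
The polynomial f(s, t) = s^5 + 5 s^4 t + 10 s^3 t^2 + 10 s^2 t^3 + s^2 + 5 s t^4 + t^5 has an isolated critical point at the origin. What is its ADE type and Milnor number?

Type A4, Milnor number mu = 4.

The Hessian of f at 0 has rank 1. Corank 1: A-series; mu = 4 gives A_4.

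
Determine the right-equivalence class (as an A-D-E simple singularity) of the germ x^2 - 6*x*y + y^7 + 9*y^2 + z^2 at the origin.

The Hessian of f at 0 is [[2, -6, 0], [-6, 18, 0], [0, 0, 2]] with rank 2, so corank 1. A Groebner basis of the Jacobian ideal J(f) in C{x,y,z} is {y^6, x - 3*y, z}; counting standard monomials gives mu = 6. Corank 1: A-series; mu = 6 gives A_6.

A_6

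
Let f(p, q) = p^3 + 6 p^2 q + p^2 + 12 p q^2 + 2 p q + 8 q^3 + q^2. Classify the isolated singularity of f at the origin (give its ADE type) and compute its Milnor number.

Type A_2, Milnor number mu = 2.

The Hessian of f at 0 has rank 1. Corank 1: A-series; mu = 2 gives A_2.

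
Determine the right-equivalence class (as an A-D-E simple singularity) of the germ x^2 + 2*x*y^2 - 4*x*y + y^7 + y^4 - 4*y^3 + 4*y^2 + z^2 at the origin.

A_{6}

The Hessian of f at 0 has rank 2. Corank 1: A-series; mu = 6 gives A_6.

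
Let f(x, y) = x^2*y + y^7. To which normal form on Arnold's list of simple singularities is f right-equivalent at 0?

D_{8}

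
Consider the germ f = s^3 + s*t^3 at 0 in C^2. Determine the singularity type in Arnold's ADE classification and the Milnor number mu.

Type E_{7}, Milnor number mu = 7.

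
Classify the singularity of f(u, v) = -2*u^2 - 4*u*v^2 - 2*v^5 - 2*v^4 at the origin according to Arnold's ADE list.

The Hessian of f at 0 is [[-4, 0], [0, 0]] with rank 1, so corank 1. A Groebner basis of the Jacobian ideal J(f) in C{u,v} is {u^2, u + v^2}; counting standard monomials gives mu = 4. Corank 1: A-series; mu = 4 gives A_4.

A_4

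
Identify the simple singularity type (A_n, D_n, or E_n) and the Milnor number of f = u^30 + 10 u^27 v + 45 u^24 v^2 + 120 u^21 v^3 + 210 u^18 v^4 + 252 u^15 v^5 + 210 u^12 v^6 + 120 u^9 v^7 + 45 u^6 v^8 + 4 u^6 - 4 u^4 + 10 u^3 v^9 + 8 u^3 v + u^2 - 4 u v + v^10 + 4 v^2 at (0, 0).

Type A_9, Milnor number mu = 9.

The Hessian of f at 0 is [[2, -4], [-4, 8]] with rank 1, so corank 1. A Groebner basis of the Jacobian ideal J(f) in C{u,v} is {-u*v^2/4 + u/128 + v^5 + 3*v^3/8 - v/64, u^2/32 + u*v^3 - 3*u*v/16 - v^4 + v^2/4, u^3 - u/2 + v, u^2*v - 2*u*v^2 - u/12 + 4*v^3/3 + v/6}; counting standard monomials gives mu = 9. Corank 1: A-series; mu = 9 gives A_9.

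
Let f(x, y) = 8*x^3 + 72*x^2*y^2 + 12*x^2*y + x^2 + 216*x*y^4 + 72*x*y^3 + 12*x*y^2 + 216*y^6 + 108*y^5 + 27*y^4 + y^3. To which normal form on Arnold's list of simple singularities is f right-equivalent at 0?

The Hessian of f at 0 has rank 1. Corank 1: A-series; mu = 2 gives A_2.

A_2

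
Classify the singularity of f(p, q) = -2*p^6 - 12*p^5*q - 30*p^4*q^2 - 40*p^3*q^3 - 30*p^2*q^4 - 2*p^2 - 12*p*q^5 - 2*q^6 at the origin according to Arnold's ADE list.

A_{5}

The Hessian of f at 0 is [[-4, 0], [0, 0]] with rank 1, so corank 1. A Groebner basis of the Jacobian ideal J(f) in C{p,q} is {q^5, p}; counting standard monomials gives mu = 5. Corank 1: A-series; mu = 5 gives A_5.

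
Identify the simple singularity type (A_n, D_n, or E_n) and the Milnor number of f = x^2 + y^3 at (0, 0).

Type A_{2}, Milnor number mu = 2.

The Hessian of f at 0 is [[2, 0], [0, 0]] with rank 1, so corank 1. A Groebner basis of the Jacobian ideal J(f) in C{x,y} is {y^2, x}; counting standard monomials gives mu = 2. Corank 1: A-series; mu = 2 gives A_2.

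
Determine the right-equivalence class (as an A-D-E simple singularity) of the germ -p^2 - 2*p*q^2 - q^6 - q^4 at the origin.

The Hessian of f at 0 has rank 1. Corank 1: A-series; mu = 5 gives A_5.

A_5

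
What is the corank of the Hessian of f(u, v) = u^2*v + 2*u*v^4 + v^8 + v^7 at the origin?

2

Hessian at 0 has rank 0.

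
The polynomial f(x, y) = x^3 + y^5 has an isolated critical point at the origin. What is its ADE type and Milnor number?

The Hessian of f at 0 has rank 0. Corank 2; j^3 = x^3 is a perfect cube, so E-series; the 5-jet and mu = 8 give E_8.

Type E_8, Milnor number mu = 8.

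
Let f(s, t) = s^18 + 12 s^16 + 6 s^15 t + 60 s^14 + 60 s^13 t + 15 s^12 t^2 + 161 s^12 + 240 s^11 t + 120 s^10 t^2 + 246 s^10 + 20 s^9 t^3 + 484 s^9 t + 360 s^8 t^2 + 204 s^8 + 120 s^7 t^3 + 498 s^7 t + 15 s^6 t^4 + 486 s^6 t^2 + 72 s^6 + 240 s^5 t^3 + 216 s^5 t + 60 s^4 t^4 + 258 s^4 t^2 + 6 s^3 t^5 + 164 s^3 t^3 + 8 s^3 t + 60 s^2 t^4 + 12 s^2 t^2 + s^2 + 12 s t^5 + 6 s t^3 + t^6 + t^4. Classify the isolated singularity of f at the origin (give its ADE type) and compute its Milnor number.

Type A_3, Milnor number mu = 3.

The Hessian of f at 0 is [[2, 0], [0, 0]] with rank 1, so corank 1. A Groebner basis of the Jacobian ideal J(f) in C{s,t} is {t^3, s}; counting standard monomials gives mu = 3. Corank 1: A-series; mu = 3 gives A_3.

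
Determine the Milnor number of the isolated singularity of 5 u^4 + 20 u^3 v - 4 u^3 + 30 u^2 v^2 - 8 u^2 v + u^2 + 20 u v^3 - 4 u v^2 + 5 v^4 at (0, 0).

The Hessian of f at 0 has rank 1. Corank 1: A-series; mu = 3 gives A_3.

3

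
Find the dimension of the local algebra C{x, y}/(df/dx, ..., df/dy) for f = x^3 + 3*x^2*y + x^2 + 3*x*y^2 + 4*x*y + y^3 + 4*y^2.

2

The Hessian of f at 0 is [[2, 4], [4, 8]] with rank 1, so corank 1. A Groebner basis of the Jacobian ideal J(f) in C{x,y} is {y^2, x + 2*y}; counting standard monomials gives mu = 2. Corank 1: A-series; mu = 2 gives A_2.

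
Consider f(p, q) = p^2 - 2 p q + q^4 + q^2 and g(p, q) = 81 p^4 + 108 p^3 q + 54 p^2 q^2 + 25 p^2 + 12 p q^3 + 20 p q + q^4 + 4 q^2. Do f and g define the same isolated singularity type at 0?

Yes.

The Hessian of f at 0 is [[2, -2], [-2, 2]] with rank 1, so corank 1. A Groebner basis of the Jacobian ideal J(f) in C{p,q} is {q^3, p - q}; counting standard monomials gives mu = 3. Corank 1: A-series; mu = 3 gives A_3. The Hessian of g at 0 is [[50, 20], [20, 8]] with rank 1, so corank 1. A Groebner basis of the Jacobian ideal J(g) in C{p,q} is {q^3, p + 2*q/5}; counting standard monomials gives mu = 3. Corank 1: A-series; mu = 3 gives A_3. Both have type A_3, hence right-equivalent.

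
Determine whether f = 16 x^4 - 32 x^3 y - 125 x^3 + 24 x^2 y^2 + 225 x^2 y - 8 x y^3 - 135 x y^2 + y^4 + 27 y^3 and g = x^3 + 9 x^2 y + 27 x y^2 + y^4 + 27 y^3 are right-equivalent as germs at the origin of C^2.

Yes.

The Hessian of f at 0 is [[0, 0], [0, 0]] with rank 0, so corank 2. A Groebner basis of the Jacobian ideal J(f) in C{x,y} is {y^4, x*y^2 - 17*y^3/30, x^2 - 6*x*y/5 + 9*y^2/25}; counting standard monomials gives mu = 6. Corank 2; j^3 = -(5*x - 3*y)^3 is a perfect cube, so E-series; the 4-jet and mu = 6 give E_6. The Hessian of g at 0 is [[0, 0], [0, 0]] with rank 0, so corank 2. A Groebner basis of the Jacobian ideal J(g) in C{x,y} is {y^3, x^2 + 6*x*y + 9*y^2}; counting standard monomials gives mu = 6. Corank 2; j^3 = (x + 3*y)^3 is a perfect cube, so E-series; the 4-jet and mu = 6 give E_6. Both have type E_6, hence right-equivalent.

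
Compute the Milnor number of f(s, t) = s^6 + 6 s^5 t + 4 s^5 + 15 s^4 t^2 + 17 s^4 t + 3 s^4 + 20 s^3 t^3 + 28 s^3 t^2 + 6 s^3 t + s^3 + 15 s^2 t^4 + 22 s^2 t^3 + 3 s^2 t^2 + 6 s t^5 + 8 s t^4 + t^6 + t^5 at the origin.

8

The Hessian of f at 0 is [[0, 0], [0, 0]] with rank 0, so corank 2. A Groebner basis of the Jacobian ideal J(f) in C{s,t} is {-s^2/8 + s*t^3 - s*t^2/4, s^2/2 + s*t^2 + t^4, s^3, s^2*t + s^2/4 + s*t^2/2}; counting standard monomials gives mu = 8. Corank 2; j^3 = s^3 is a perfect cube, so E-series; the 5-jet and mu = 8 give E_8.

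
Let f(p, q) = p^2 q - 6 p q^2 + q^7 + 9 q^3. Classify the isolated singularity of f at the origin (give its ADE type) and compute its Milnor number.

The Hessian of f at 0 is [[0, 0], [0, 0]] with rank 0, so corank 2. A Groebner basis of the Jacobian ideal J(f) in C{p,q} is {p^2/7 + q^6 - 9*q^2/7, p^3 - 27*q^3, p*q - 3*q^2}; counting standard monomials gives mu = 8. Corank 2; j^3 = q*(p - 3*q)^2 has shape L^2 M (L != M), so D-series; mu = 8 gives D_8.

Type D_8, Milnor number mu = 8.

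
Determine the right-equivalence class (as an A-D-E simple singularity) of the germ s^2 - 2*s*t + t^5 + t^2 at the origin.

A_4

The Hessian of f at 0 is [[2, -2], [-2, 2]] with rank 1, so corank 1. A Groebner basis of the Jacobian ideal J(f) in C{s,t} is {t^4, s - t}; counting standard monomials gives mu = 4. Corank 1: A-series; mu = 4 gives A_4.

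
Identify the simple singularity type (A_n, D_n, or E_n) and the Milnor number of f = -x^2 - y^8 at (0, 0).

Type A7, Milnor number mu = 7.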